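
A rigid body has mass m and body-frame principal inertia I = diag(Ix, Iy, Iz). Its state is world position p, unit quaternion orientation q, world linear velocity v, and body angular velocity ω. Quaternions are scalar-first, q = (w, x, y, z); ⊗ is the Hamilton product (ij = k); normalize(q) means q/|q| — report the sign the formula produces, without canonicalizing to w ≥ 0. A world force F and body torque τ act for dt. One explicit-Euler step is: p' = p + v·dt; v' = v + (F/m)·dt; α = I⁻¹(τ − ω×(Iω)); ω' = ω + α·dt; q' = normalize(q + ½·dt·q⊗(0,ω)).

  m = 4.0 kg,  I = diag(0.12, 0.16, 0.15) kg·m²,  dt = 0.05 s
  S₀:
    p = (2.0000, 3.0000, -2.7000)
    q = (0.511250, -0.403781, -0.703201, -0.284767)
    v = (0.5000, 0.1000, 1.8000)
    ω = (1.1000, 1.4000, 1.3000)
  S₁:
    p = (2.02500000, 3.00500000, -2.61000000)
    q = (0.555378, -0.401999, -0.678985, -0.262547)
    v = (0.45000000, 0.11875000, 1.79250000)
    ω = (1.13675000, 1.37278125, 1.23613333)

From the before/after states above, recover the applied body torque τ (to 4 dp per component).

Δω = ω₁−ω₀ = (0.03675000, -0.02721875, -0.06386667)
precession coupling = (-0.0182, -0.0429, 0.0616)
τ = I·(Δω/dt) + ω₀×(Iω₀) = (0.0700, -0.1300, -0.1300)

τ = (0.0700, -0.1300, -0.1300)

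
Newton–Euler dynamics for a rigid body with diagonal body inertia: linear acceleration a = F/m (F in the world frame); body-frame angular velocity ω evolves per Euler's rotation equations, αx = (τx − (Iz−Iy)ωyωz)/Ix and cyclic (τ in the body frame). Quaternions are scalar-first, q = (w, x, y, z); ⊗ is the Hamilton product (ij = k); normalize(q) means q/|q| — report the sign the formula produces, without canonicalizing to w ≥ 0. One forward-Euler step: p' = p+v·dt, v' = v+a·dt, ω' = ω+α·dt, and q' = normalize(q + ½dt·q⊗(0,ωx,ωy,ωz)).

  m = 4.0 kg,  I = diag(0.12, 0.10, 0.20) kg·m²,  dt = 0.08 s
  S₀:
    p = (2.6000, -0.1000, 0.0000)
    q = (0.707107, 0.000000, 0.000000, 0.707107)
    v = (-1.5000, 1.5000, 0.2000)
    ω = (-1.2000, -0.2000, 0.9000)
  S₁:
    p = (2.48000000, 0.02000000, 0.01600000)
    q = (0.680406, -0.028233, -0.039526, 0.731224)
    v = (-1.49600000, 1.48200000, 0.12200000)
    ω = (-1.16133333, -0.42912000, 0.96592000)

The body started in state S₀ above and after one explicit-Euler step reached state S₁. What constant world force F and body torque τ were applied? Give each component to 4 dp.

ω₁ − ω₀ = (0.03866667, -0.22912000, 0.06592000)
gyro term ω₀×Iω₀ = (-0.0180, 0.0864, -0.0048)
τ = I·(Δω/dt) + ω₀×(Iω₀) = (0.0400, -0.2000, 0.1600)
Δv = v₁−v₀ = (0.00400000, -0.01800000, -0.07800000)
F = m·Δv/dt = (0.2000, -0.9000, -3.9000)

F = (0.2000, -0.9000, -3.9000)
τ = (0.0400, -0.2000, 0.1600)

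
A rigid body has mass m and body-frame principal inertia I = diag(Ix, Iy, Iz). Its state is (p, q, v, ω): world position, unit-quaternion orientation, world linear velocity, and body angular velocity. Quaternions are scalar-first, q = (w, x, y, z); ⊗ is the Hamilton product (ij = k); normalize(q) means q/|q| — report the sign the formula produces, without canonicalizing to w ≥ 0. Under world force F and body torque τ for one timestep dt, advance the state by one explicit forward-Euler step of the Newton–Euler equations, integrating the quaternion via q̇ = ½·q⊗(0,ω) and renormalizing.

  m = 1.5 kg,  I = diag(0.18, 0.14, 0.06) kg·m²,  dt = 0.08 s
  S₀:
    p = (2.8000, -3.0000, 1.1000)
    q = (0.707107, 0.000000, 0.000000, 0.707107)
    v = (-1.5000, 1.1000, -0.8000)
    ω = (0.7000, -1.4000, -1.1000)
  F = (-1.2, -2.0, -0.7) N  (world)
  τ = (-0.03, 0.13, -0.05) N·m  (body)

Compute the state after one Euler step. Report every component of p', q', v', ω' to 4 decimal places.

new position p' = (2.6800, -2.9120, 1.0360)
v' = v + a·dt = (-1.5640, 0.9933, -0.8373)
angular accel α = (0.5178, 1.5886, -1.4867)
ω + α·dt = (0.7414, -1.2729, -1.2189)
Hamilton product q⊗(0,ω) = (0.7778177, 1.4849247, -0.4949749, -0.7778177)
q + ½dt·q⊗(0,ω), renormalized = (0.7361, 0.0592, -0.0197, 0.6740)

p' = (2.6800, -2.9120, 1.0360)
q' = (0.7361, 0.0592, -0.0197, 0.6740)
v' = (-1.5640, 0.9933, -0.8373)
ω' = (0.7414, -1.2729, -1.2189)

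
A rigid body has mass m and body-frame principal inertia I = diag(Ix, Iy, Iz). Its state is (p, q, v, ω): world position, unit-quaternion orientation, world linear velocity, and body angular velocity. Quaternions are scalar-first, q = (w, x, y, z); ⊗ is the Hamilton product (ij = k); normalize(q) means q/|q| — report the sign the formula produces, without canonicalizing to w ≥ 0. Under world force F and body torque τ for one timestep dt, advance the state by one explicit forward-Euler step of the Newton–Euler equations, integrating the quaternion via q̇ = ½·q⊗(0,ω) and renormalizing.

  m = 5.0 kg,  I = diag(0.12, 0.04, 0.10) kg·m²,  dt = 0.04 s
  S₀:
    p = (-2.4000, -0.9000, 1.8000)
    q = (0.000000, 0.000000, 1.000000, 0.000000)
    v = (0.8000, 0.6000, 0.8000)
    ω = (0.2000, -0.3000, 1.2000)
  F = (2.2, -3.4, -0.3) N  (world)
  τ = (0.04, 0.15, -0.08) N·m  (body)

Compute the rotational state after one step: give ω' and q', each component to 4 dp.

ω' = (0.2205, -0.1548, 1.1661)
q' = (0.0060, 0.0240, 0.9997, -0.0040)

gyro term ω×Iω = (-0.0216, 0.0048, 0.0048)
angular accel α = (0.5133, 3.6300, -0.8480)
new body rate ω' = (0.2205, -0.1548, 1.1661)
q⊗(0,ω) = (0.3000000, 1.2000000, 0.0000000, -0.2000000)
q + ½dt·q⊗(0,ω), renormalized = (0.0060, 0.0240, 0.9997, -0.0040)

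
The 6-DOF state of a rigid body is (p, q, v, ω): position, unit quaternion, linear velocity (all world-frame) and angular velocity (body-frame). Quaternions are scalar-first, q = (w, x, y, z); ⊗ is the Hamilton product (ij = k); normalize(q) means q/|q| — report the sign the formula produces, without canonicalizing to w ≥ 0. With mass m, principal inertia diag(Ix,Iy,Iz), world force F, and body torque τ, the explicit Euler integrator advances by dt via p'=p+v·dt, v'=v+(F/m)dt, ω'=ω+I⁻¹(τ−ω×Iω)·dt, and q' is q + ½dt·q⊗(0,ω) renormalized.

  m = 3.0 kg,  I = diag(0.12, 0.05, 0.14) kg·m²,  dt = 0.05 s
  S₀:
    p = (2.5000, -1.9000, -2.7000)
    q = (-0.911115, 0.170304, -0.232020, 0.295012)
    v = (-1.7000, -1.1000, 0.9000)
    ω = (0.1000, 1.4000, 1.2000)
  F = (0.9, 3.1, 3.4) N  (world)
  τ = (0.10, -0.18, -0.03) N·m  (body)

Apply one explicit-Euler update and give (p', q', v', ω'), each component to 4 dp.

p' = (2.4150, -1.9550, -2.6550)
q' = (-0.9113, 0.1506, -0.2680, 0.2739)
v' = (-1.6850, -1.0483, 0.9567)
ω' = (0.0787, 1.2224, 1.1928)

gyro term ω×Iω = (0.1512, -0.0024, -0.0098)
(τ − ω×Iω)/I = (-0.4267, -3.5520, -0.1443)
ω' = ω + α·dt = (0.0787, 1.2224, 1.1928)
q⊗(0,ω) = (-0.0462168, -0.7825523, -1.4504246, -0.8317104)
q + ½dt·q⊗(0,ω), renormalized = (-0.9113, 0.1506, -0.2680, 0.2739)
p + v·dt = (2.4150, -1.9550, -2.6550)
v + (F/m)dt = (-1.6850, -1.0483, 0.9567)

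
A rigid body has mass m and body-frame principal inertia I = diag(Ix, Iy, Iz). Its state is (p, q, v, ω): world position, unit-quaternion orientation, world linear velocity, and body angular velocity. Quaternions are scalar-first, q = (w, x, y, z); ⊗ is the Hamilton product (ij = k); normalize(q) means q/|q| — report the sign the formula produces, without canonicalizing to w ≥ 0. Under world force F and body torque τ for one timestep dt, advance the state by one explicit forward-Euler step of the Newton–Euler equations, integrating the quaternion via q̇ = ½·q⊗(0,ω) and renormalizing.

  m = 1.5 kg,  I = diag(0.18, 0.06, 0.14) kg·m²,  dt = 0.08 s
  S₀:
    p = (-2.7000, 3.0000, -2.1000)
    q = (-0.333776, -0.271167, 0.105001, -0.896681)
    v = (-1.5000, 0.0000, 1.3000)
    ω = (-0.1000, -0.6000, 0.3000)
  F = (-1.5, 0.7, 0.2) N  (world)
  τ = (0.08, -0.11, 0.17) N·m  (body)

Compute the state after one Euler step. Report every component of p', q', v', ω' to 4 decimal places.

a = F/m = (-1.0000, 0.4667, 0.1333)
p' = p + v·dt = (-2.8200, 3.0000, -1.9960)
new velocity v' = (-1.5800, 0.0373, 1.3107)
angular accel α = (0.5244, -1.8133, 1.2657)
ω' = ω + α·dt = (-0.0580, -0.7451, 0.4013)
Hamilton product q⊗(0,ω) = (0.3048882, -0.4731307, 0.3712838, 0.0730675)
q + ½dt·q⊗(0,ω), renormalized = (-0.3215, -0.2900, 0.1198, -0.8934)

p' = (-2.8200, 3.0000, -1.9960)
q' = (-0.3215, -0.2900, 0.1198, -0.8934)
v' = (-1.5800, 0.0373, 1.3107)
ω' = (-0.0580, -0.7451, 0.4013)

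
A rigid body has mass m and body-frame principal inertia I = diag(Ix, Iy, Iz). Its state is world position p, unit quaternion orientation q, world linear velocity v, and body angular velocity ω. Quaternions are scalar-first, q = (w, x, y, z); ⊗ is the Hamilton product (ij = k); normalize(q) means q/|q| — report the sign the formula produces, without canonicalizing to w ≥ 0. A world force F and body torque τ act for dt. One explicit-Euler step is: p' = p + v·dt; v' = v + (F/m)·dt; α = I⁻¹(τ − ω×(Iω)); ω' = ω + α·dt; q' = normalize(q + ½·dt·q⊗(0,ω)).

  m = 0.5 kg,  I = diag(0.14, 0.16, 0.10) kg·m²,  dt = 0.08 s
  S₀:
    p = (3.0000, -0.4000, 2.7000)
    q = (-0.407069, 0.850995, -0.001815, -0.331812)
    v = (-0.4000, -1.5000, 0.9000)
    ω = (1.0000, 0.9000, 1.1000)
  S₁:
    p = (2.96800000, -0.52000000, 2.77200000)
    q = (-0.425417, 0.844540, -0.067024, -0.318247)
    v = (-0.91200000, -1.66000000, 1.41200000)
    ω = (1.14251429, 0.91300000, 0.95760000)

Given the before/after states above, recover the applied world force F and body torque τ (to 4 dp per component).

F = (-3.2000, -1.0000, 3.2000)
τ = (0.1900, 0.0700, -0.1600)

v₁ − v₀ = (-0.51200000, -0.16000000, 0.51200000)
F = m·Δv/dt = (-3.2000, -1.0000, 3.2000)
ω₁ − ω₀ = (0.14251429, 0.01300000, -0.14240000)
I·α + gyro = (0.1900, 0.0700, -0.1600)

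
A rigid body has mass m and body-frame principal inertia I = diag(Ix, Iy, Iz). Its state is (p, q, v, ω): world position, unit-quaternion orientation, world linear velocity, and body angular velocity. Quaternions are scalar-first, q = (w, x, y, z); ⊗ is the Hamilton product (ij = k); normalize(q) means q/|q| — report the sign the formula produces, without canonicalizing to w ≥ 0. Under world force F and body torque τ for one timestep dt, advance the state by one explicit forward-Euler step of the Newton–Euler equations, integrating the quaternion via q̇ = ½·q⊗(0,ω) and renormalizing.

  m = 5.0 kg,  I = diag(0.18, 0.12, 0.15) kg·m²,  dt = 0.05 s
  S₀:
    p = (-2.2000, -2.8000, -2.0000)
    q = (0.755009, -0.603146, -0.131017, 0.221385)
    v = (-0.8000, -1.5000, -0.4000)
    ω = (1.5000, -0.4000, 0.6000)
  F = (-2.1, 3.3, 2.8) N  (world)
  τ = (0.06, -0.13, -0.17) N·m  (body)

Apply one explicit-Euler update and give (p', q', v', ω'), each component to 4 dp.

p' = (-2.2400, -2.8750, -2.0200)
q' = (0.7723, -0.5741, -0.1211, 0.2434)
v' = (-0.8210, -1.4670, -0.3720)
ω' = (1.5187, -0.4654, 0.5313)

precession coupling ω×(Iω) = (-0.0072, 0.0270, 0.0360)
(τ − ω×Iω)/I = (0.3733, -1.3083, -1.3733)
new body rate ω' = (1.5187, -0.4654, 0.5313)
q⊗(0,ω) = (0.7194812, 1.1424573, 0.3919615, 0.8907893)
updated quaternion q' = (0.7723, -0.5741, -0.1211, 0.2434)
a = (-0.4200, 0.6600, 0.5600)
p' = p + v·dt = (-2.2400, -2.8750, -2.0200)
v + (F/m)dt = (-0.8210, -1.4670, -0.3720)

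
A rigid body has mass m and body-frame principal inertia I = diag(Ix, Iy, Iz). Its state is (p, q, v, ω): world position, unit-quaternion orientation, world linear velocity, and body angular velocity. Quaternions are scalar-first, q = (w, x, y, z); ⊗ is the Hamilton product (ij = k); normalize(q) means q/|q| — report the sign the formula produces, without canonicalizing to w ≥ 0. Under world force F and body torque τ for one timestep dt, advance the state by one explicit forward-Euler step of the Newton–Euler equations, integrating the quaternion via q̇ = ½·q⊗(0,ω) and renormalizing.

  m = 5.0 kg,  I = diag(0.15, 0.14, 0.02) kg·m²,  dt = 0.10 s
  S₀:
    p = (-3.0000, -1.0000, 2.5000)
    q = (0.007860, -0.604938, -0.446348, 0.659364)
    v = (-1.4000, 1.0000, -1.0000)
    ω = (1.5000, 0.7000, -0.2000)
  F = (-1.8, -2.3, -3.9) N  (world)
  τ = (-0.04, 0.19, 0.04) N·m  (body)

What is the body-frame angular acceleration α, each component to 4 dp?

α = (-0.3787, 1.6357, 2.5250)

ω×(Iω) gyroscopic = (0.0168, -0.0390, -0.0105)
α = I⁻¹(τ − ω×Iω) = (-0.3787, 1.6357, 2.5250)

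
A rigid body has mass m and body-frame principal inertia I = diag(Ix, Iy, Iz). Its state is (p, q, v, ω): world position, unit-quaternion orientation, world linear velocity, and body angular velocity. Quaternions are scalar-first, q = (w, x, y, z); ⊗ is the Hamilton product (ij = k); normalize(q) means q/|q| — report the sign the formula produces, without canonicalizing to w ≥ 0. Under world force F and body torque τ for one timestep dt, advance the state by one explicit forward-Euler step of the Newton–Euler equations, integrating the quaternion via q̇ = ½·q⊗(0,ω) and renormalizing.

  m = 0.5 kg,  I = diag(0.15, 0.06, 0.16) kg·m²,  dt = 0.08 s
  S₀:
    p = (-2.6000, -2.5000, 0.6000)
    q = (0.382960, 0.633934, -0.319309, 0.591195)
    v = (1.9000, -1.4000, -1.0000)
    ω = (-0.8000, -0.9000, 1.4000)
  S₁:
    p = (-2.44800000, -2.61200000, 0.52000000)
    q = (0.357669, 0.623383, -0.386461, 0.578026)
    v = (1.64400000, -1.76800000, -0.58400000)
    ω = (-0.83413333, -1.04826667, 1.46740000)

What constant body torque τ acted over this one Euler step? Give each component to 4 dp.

Δω = ω₁−ω₀ = (-0.03413333, -0.14826667, 0.06740000)
precession coupling = (-0.1260, 0.0112, -0.0648)
I·α + gyro = (-0.1900, -0.1000, 0.0700)

τ = (-0.1900, -0.1000, 0.0700)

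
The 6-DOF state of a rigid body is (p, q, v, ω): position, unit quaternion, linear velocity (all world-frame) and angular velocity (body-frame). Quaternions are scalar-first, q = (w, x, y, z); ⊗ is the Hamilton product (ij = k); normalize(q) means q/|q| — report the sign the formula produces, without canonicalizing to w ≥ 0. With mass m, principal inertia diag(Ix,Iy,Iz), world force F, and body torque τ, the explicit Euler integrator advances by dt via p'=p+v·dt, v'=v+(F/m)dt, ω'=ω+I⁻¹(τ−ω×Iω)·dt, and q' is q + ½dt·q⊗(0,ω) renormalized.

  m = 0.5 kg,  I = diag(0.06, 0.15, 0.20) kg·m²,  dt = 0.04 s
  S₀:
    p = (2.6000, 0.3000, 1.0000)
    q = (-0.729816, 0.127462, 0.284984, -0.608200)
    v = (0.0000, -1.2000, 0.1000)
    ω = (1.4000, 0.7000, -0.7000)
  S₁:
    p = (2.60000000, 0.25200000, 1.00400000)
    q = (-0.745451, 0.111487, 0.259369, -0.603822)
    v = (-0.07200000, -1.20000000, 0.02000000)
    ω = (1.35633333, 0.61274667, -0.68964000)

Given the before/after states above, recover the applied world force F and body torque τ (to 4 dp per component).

F = (-0.9000, 0.0000, -1.0000)
τ = (-0.0900, -0.1900, 0.1400)

v₁ − v₀ = (-0.07200000, 0.00000000, -0.08000000)
m·(v₁−v₀)/dt = (-0.9000, 0.0000, -1.0000)
ω₁ − ω₀ = (-0.04366667, -0.08725333, 0.01036000)
I·α + gyro = (-0.0900, -0.1900, 0.1400)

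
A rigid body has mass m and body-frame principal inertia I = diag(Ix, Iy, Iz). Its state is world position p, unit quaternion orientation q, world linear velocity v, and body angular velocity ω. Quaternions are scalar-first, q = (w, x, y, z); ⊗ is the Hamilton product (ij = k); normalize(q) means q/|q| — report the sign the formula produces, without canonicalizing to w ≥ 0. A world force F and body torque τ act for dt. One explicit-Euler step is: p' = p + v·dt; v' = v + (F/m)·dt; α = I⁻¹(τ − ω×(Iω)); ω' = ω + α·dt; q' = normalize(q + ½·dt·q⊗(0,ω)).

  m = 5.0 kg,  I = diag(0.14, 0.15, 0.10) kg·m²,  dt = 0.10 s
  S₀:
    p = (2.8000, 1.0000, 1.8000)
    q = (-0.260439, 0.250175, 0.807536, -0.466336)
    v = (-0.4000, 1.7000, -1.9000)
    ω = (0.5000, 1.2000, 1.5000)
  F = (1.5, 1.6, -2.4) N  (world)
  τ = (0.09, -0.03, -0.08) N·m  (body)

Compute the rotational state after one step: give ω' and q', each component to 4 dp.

ω×(Iω) gyroscopic = (-0.0900, 0.0300, 0.0060)
angular accel α = (1.2857, -0.4000, -0.8600)
ω' = ω + α·dt = (0.6286, 1.1600, 1.4140)
q⊗(0,ω) = (-0.3946267, 1.6406877, -0.9209573, -0.4942165)
q' = normalize(q + ½dt·q⊗(0,ω)) = (-0.2788, 0.3306, 0.7578, -0.4886)

ω' = (0.6286, 1.1600, 1.4140)
q' = (-0.2788, 0.3306, 0.7578, -0.4886)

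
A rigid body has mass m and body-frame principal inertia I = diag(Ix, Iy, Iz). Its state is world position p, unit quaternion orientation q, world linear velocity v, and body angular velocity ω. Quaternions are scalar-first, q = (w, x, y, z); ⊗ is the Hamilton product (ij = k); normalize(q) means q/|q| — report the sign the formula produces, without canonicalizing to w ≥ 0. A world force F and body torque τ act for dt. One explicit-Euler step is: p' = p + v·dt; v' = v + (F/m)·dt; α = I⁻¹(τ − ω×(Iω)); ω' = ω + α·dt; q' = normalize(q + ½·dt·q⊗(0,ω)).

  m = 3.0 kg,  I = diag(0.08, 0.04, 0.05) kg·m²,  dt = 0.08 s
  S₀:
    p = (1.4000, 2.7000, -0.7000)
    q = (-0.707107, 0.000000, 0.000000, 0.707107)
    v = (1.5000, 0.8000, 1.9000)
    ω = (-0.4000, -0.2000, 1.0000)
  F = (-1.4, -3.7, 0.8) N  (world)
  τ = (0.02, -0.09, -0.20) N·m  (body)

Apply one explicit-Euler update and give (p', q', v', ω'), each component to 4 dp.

p' = p + v·dt = (1.5200, 2.7640, -0.5480)
v' = v + a·dt = (1.4627, 0.7013, 1.9213)
ω×(Iω) gyroscopic = (-0.0020, -0.0120, -0.0032)
(τ − ω×Iω)/I = (0.2750, -1.9500, -3.9360)
ω + α·dt = (-0.3780, -0.3560, 0.6851)
q⊗(0,ω) = (-0.7071070, 0.4242642, -0.1414214, -0.7071070)
q' = normalize(q + ½dt·q⊗(0,ω)) = (-0.7347, 0.0170, -0.0057, 0.6782)

p' = (1.5200, 2.7640, -0.5480)
q' = (-0.7347, 0.0170, -0.0057, 0.6782)
v' = (1.4627, 0.7013, 1.9213)
ω' = (-0.3780, -0.3560, 0.6851)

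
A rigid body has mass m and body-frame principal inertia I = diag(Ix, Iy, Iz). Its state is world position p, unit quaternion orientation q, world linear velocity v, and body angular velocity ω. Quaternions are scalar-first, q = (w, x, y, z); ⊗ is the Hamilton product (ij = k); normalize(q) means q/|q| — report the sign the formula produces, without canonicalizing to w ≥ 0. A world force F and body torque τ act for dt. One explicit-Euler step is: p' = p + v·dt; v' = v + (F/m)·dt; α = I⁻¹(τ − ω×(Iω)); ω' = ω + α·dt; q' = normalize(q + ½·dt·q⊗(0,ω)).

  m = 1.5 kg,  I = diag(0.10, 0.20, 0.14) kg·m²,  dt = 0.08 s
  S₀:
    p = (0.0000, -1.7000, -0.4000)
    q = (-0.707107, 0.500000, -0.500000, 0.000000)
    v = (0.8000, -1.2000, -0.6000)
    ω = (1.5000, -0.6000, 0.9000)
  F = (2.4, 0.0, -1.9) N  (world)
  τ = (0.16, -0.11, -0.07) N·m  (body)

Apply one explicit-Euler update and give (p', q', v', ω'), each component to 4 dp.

p' = (0.0640, -1.7960, -0.4480)
q' = (-0.7471, 0.4384, -0.4997, -0.0074)
v' = (0.9280, -1.2000, -0.7013)
ω' = (1.6021, -0.6224, 0.9114)

linear accel F/m = (1.6000, 0.0000, -1.2667)
new position p' = (0.0640, -1.7960, -0.4480)
new velocity v' = (0.9280, -1.2000, -0.7013)
ω×(Iω) gyroscopic = (0.0324, -0.0540, -0.0900)
angular accel α = (1.2760, -0.2800, 0.1429)
new body rate ω' = (1.6021, -0.6224, 0.9114)
2q̇ = q⊗(0,ω) = (-1.0500000, -1.5106605, -0.0257358, -0.1863963)
q' = normalize(q + ½dt·q⊗(0,ω)) = (-0.7471, 0.4384, -0.4997, -0.0074)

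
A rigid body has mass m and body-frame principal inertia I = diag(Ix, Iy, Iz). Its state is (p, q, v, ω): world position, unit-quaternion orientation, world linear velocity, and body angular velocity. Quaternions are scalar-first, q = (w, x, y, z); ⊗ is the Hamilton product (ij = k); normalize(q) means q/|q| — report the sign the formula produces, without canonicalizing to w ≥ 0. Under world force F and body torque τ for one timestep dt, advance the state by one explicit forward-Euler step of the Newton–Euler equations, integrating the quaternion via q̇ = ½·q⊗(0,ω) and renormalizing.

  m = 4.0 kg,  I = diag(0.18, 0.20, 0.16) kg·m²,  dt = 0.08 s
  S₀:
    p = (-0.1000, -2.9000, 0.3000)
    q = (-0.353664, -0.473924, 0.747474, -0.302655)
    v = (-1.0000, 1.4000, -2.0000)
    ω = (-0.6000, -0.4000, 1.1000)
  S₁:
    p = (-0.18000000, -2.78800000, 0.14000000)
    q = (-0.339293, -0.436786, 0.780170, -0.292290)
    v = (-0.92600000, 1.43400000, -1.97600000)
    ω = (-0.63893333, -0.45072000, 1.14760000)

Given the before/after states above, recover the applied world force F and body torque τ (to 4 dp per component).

F = (3.7000, 1.7000, 1.2000)
τ = (-0.0700, -0.1400, 0.1000)

Δω = ω₁−ω₀ = (-0.03893333, -0.05072000, 0.04760000)
τ = I·(Δω/dt) + ω₀×(Iω₀) = (-0.0700, -0.1400, 0.1000)
v₁ − v₀ = (0.07400000, 0.03400000, 0.02400000)
F = m·Δv/dt = (3.7000, 1.7000, 1.2000)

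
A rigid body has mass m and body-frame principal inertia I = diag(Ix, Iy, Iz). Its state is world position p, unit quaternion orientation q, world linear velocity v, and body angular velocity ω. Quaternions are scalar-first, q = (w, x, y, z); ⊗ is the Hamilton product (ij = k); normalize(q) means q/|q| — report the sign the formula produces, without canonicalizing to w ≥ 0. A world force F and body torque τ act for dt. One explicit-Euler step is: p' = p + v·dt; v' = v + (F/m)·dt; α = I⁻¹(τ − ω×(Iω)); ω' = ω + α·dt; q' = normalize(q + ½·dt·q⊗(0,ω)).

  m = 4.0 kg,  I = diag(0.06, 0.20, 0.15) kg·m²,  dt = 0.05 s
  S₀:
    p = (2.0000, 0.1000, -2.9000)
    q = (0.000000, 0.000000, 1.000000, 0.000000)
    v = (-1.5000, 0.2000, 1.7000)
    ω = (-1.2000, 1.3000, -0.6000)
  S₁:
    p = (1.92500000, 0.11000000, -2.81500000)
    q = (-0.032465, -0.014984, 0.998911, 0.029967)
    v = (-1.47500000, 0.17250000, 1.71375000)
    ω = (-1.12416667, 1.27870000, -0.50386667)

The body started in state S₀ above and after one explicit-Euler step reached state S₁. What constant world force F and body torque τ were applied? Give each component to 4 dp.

F = (2.0000, -2.2000, 1.1000)
τ = (0.1300, -0.1500, 0.0700)

Δω = ω₁−ω₀ = (0.07583333, -0.02130000, 0.09613333)
precession coupling = (0.0390, -0.0648, -0.2184)
τ = I·(Δω/dt) + ω₀×(Iω₀) = (0.1300, -0.1500, 0.0700)
Δv = v₁−v₀ = (0.02500000, -0.02750000, 0.01375000)
F = m·Δv/dt = (2.0000, -2.2000, 1.1000)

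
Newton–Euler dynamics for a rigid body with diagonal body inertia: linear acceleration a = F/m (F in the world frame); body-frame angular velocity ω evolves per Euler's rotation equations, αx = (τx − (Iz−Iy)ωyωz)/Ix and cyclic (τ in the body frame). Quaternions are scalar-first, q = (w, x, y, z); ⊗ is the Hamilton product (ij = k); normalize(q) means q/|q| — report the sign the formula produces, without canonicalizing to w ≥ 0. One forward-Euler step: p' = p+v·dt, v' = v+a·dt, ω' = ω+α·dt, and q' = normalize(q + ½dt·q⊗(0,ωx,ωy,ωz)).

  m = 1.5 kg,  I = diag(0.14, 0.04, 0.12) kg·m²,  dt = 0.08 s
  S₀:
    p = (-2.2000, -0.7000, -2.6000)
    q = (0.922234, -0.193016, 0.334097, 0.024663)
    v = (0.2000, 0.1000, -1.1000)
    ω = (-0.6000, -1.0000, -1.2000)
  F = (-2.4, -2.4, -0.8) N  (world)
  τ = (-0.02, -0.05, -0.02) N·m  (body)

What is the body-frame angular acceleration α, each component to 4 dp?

precession coupling ω×(Iω) = (0.0960, 0.0144, -0.0600)
(τ − ω×Iω)/I = (-0.8286, -1.6100, 0.3333)

α = (-0.8286, -1.6100, 0.3333)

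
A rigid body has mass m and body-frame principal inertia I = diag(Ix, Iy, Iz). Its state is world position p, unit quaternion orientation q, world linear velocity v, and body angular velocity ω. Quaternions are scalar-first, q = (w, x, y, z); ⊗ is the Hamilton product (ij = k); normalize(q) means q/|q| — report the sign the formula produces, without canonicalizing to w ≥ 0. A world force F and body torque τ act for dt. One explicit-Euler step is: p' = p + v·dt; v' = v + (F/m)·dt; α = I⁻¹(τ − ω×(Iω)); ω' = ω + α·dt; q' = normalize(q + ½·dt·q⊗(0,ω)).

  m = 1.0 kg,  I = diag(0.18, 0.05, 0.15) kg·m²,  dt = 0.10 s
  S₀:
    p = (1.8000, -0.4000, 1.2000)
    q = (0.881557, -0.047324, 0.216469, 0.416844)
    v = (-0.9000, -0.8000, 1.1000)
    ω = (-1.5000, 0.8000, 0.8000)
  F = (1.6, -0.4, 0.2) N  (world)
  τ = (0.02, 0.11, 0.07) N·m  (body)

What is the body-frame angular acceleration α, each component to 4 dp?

gyro term ω×Iω = (0.0640, -0.0360, 0.1560)
(τ − ω×Iω)/I = (-0.2444, 2.9200, -0.5733)

α = (-0.2444, 2.9200, -0.5733)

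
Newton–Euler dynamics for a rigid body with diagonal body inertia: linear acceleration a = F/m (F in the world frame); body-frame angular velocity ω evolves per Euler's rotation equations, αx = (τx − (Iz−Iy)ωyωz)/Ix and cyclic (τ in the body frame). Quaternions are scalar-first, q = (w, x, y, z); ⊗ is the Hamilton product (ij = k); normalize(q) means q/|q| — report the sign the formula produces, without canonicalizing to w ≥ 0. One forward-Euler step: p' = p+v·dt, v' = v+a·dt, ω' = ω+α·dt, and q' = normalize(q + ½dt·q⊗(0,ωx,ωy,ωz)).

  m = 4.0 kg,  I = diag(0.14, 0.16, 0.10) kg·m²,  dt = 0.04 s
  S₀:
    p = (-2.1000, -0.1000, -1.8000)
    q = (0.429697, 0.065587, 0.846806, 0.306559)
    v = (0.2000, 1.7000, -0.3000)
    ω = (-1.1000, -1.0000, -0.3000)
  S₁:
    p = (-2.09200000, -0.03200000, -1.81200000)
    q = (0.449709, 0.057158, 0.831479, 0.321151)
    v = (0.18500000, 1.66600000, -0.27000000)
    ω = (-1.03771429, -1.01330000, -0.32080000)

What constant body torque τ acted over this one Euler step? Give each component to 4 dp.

τ = (0.2000, -0.0400, -0.0300)

rate change Δω = (0.06228571, -0.01330000, -0.02080000)
ω₀×(Iω₀) = (-0.0180, 0.0132, 0.0220)
applied torque τ = (0.2000, -0.0400, -0.0300)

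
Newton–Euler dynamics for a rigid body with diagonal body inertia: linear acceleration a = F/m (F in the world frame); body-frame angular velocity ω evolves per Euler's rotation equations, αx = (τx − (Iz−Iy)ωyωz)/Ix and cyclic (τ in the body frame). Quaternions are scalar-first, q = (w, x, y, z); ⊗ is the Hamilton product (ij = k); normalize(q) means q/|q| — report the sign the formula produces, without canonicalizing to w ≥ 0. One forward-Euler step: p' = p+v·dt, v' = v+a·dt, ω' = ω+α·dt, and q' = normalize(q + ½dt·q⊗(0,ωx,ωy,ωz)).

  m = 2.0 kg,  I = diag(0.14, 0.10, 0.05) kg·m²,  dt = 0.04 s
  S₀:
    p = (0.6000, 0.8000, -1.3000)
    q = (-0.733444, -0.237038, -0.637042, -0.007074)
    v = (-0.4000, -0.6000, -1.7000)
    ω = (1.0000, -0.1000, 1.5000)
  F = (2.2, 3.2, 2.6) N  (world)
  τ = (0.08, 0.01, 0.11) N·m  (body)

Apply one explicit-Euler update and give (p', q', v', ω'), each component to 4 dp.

p' = (0.5840, 0.7760, -1.3680)
q' = (-0.7293, -0.2707, -0.6282, -0.0159)
v' = (-0.3560, -0.5360, -1.6480)
ω' = (1.0207, -0.1500, 1.5848)

(τ − ω×Iω)/I = (0.5179, -1.2500, 2.1200)
ω + α·dt = (1.0207, -0.1500, 1.5848)
q⊗(0,ω) = (0.1839448, -1.6897144, 0.4218274, -0.4394202)
q + ½dt·q⊗(0,ω), renormalized = (-0.7293, -0.2707, -0.6282, -0.0159)
new position p' = (0.5840, 0.7760, -1.3680)
v' = v + a·dt = (-0.3560, -0.5360, -1.6480)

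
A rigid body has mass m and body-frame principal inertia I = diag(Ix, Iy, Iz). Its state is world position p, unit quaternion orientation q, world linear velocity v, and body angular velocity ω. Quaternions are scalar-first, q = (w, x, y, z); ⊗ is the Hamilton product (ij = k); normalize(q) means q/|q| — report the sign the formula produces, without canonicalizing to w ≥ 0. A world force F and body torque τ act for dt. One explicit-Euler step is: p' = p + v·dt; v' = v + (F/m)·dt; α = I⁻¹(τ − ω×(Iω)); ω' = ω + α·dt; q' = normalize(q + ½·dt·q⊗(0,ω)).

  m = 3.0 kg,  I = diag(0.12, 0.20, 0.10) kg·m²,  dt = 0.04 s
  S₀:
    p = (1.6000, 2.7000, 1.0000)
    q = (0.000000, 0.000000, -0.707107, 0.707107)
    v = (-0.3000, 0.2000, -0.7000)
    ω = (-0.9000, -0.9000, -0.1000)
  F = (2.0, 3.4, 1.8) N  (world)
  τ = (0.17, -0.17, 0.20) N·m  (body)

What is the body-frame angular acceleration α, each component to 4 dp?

α = (1.4917, -0.8590, 1.3520)

precession coupling ω×(Iω) = (-0.0090, 0.0018, 0.0648)
angular accel α = (1.4917, -0.8590, 1.3520)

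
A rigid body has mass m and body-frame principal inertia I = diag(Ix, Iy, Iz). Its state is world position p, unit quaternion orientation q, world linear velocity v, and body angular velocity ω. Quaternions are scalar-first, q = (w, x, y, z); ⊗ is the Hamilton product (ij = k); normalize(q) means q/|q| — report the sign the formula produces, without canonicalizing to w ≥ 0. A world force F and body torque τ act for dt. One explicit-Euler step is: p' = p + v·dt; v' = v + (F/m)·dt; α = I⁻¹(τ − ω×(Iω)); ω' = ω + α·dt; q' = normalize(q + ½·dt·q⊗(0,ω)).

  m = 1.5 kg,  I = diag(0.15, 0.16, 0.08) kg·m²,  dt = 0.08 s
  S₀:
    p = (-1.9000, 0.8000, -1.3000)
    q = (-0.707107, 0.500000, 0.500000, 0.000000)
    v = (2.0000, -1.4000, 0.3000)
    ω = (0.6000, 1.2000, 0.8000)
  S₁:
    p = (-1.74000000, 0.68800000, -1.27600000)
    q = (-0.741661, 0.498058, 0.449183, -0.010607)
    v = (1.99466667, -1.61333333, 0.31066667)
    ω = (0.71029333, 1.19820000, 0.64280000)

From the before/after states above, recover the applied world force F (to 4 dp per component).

F = (-0.1000, -4.0000, 0.2000)

velocity change Δv = (-0.00533333, -0.21333333, 0.01066667)
F = m·Δv/dt = (-0.1000, -4.0000, 0.2000)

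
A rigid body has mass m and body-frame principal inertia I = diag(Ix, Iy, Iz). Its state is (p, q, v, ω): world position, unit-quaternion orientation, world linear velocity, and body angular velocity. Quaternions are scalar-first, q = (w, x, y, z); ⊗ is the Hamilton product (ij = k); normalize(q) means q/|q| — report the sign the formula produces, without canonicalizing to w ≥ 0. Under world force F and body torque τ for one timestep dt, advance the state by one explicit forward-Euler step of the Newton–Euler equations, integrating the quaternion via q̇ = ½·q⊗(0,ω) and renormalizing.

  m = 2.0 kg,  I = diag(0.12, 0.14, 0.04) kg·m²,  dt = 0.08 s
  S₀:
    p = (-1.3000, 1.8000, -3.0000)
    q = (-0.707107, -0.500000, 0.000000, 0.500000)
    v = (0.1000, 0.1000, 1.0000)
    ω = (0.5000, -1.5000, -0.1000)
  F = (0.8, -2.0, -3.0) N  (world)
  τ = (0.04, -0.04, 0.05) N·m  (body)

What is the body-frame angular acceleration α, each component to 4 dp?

α = (0.4583, -0.2571, 1.6250)

ω×(Iω) gyroscopic = (-0.0150, -0.0040, -0.0150)
α = I⁻¹(τ − ω×Iω) = (0.4583, -0.2571, 1.6250)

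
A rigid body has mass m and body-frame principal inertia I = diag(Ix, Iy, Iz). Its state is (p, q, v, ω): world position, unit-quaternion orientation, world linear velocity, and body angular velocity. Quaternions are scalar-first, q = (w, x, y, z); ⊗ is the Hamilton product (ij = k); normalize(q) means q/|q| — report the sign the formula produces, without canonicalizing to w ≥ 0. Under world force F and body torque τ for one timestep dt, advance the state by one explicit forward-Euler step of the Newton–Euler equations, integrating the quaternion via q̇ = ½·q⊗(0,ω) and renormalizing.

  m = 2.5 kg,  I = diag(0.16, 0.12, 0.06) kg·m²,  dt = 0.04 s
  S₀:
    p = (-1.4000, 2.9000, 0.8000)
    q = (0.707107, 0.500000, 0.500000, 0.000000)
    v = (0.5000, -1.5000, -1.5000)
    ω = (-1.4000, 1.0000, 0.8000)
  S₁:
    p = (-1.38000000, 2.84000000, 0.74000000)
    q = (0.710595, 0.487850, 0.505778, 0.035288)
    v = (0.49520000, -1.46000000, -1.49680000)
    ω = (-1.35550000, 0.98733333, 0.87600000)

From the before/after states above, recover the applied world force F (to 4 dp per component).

Δv = v₁−v₀ = (-0.00480000, 0.04000000, 0.00320000)
m·(v₁−v₀)/dt = (-0.3000, 2.5000, 0.2000)

F = (-0.3000, 2.5000, 0.2000)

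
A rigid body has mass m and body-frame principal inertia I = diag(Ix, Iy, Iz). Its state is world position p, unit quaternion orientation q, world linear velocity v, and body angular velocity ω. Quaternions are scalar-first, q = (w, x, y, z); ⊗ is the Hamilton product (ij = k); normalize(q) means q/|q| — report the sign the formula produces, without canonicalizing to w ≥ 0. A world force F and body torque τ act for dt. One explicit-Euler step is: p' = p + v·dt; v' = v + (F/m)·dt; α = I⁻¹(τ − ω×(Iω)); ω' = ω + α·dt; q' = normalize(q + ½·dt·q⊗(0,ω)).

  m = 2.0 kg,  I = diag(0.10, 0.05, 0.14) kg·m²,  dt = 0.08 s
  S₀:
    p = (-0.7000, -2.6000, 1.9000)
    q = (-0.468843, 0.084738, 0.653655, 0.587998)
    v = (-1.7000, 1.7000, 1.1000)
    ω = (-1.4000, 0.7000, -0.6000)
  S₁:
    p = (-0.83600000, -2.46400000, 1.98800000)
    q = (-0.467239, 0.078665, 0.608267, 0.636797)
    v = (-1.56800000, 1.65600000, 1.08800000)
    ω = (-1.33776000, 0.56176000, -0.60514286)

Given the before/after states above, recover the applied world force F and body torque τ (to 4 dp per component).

F = (3.3000, -1.1000, -0.3000)
τ = (0.0400, -0.1200, 0.0400)

v₁ − v₀ = (0.13200000, -0.04400000, -0.01200000)
m·(v₁−v₀)/dt = (3.3000, -1.1000, -0.3000)
rate change Δω = (0.06224000, -0.13824000, -0.00514286)
I·α + gyro = (0.0400, -0.1200, 0.0400)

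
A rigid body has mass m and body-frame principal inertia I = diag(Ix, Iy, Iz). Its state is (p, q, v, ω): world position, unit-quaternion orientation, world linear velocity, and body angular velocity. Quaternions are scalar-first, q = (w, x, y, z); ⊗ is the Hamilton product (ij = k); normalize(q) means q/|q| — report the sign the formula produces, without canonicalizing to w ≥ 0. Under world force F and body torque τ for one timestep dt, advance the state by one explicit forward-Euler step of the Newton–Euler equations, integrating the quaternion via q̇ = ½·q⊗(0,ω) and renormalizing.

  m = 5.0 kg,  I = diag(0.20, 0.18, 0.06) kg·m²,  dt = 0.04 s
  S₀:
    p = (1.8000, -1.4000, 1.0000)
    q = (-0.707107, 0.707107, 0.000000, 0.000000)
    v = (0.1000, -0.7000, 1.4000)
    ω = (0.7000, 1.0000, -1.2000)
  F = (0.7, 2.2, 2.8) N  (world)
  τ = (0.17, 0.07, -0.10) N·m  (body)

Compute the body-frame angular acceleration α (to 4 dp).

ω×(Iω) gyroscopic = (0.1440, -0.1176, -0.0140)
angular accel α = (0.1300, 1.0422, -1.4333)

α = (0.1300, 1.0422, -1.4333)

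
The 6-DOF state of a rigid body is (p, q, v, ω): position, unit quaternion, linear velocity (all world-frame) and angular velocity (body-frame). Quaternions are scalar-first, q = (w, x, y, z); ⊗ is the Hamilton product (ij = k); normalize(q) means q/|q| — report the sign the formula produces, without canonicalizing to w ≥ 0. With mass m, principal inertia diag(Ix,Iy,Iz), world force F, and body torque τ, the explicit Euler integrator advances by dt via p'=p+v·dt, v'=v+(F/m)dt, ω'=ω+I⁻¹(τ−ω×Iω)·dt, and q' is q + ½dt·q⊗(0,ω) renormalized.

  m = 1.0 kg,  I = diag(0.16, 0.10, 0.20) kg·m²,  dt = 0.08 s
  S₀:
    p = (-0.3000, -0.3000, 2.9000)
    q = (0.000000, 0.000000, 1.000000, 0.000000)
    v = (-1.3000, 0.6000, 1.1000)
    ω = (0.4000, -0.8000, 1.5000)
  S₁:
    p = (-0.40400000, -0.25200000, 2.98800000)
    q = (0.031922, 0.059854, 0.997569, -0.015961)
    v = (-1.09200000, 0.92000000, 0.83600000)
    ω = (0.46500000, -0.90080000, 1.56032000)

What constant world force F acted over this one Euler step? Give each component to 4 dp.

F = (2.6000, 4.0000, -3.3000)

v₁ − v₀ = (0.20800000, 0.32000000, -0.26400000)
applied force F = (2.6000, 4.0000, -3.3000)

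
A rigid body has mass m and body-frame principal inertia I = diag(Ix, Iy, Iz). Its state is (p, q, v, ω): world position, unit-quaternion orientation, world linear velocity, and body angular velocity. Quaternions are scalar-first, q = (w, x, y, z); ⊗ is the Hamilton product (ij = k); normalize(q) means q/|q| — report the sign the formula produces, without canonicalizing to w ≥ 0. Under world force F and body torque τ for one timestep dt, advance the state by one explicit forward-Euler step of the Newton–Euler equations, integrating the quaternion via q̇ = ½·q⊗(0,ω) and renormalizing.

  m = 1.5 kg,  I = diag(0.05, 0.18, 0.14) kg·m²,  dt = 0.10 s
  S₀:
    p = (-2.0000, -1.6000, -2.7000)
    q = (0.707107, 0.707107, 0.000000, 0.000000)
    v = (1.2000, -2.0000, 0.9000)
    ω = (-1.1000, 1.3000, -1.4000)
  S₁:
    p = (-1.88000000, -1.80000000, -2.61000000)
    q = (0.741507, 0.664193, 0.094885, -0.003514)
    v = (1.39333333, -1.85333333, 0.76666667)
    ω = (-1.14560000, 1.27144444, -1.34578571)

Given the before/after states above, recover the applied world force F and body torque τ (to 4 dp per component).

F = (2.9000, 2.2000, -2.0000)
τ = (0.0500, -0.1900, -0.1100)

velocity change Δv = (0.19333333, 0.14666667, -0.13333333)
F = m·Δv/dt = (2.9000, 2.2000, -2.0000)
ω₁ − ω₀ = (-0.04560000, -0.02855556, 0.05421429)
precession coupling = (0.0728, -0.1386, -0.1859)
I·α + gyro = (0.0500, -0.1900, -0.1100)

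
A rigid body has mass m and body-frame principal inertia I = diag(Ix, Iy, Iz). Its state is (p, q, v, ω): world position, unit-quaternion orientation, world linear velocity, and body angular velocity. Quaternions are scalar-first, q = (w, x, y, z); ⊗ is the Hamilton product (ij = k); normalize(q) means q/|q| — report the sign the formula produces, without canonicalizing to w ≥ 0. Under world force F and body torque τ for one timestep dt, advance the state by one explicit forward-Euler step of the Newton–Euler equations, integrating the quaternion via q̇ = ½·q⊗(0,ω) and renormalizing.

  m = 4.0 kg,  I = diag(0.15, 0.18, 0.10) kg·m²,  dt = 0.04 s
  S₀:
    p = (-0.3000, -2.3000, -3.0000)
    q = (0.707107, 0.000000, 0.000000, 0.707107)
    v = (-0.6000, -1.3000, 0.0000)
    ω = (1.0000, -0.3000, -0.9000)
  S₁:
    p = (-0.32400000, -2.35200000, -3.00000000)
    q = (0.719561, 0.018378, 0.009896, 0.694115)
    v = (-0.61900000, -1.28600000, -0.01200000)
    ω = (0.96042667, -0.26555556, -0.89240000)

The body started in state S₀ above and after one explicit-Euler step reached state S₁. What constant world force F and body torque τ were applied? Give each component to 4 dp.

F = (-1.9000, 1.4000, -1.2000)
τ = (-0.1700, 0.1100, 0.0100)

velocity change Δv = (-0.01900000, 0.01400000, -0.01200000)
applied force F = (-1.9000, 1.4000, -1.2000)
Δω = ω₁−ω₀ = (-0.03957333, 0.03444444, 0.00760000)
I·α + gyro = (-0.1700, 0.1100, 0.0100)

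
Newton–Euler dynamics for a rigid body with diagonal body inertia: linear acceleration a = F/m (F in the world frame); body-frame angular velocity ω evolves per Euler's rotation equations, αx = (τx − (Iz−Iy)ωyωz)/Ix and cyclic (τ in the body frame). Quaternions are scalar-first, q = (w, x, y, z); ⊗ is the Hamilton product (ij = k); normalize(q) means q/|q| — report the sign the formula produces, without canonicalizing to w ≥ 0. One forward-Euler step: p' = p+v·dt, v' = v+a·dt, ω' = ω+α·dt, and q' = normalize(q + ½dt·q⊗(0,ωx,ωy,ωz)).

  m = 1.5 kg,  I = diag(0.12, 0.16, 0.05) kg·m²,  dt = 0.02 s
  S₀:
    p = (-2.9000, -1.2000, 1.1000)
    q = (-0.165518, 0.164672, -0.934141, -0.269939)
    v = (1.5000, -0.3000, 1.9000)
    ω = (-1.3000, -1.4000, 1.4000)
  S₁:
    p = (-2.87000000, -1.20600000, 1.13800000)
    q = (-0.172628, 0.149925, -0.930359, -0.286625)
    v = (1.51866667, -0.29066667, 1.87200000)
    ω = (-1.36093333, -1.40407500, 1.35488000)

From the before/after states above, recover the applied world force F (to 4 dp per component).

F = (1.4000, 0.7000, -2.1000)

Δv = v₁−v₀ = (0.01866667, 0.00933333, -0.02800000)
F = m·Δv/dt = (1.4000, 0.7000, -2.1000)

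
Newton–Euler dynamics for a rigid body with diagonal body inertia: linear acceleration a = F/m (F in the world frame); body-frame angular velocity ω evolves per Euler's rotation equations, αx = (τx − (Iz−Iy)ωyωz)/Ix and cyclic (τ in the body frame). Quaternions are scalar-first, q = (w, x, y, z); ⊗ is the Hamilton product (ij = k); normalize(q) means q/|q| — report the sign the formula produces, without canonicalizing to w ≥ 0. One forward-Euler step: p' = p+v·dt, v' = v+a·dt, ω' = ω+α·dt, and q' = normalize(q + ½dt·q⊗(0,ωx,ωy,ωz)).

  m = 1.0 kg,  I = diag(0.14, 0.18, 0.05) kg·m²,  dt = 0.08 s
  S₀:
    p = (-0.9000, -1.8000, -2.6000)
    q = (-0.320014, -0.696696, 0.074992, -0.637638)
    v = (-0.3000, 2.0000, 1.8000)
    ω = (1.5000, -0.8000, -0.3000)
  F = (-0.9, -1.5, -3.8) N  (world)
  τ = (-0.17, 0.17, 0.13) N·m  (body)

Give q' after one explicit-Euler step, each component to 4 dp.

q' = (-0.2828, -0.7354, 0.0385, -0.6145)

Hamilton product q⊗(0,ω) = (0.9137462, -1.0126290, -0.9094546, 0.5408730)
updated quaternion q' = (-0.2828, -0.7354, 0.0385, -0.6145)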